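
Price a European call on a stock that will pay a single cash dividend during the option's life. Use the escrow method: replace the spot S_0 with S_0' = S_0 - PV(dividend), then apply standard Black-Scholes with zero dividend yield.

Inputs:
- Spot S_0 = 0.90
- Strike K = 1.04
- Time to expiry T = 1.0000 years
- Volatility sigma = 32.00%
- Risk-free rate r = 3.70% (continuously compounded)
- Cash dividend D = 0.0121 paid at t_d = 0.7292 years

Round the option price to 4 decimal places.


PV(D) = D * exp(-r * t_d) = 0.0121 * 0.97338032 = 0.01177790
S_0' = S_0 - PV(D) = 0.9000 - 0.01177790 = 0.88822210
d1 = (ln(S_0'/K) + (r + sigma^2/2)*T) / (sigma*sqrt(T)) = -0.21735678
d2 = d1 - sigma*sqrt(T) = -0.53735678
exp(-rT) = 0.96367614
N(d1) = 0.41396515; N(d2) = 0.29551060
C = S_0' * N(d1) - K * exp(-rT) * N(d2) = 0.88822210 * 0.41396515 - 1.0400 * 0.96367614 * 0.29551060 = 0.0715

Answer: Price = 0.0715


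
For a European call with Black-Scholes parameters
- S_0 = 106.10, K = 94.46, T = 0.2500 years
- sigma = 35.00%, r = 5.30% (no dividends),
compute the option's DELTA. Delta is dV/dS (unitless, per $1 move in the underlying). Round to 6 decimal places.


d1 = 0.8272461780; d2 = 0.6522461780
phi(d1) = 0.2833402936; exp(-qT) = 1.0000000000; exp(-rT) = 0.9868373948
N(d1) = 0.7959512285
Delta = exp(-qT) * N(d1) = 1.0000000000 * 0.7959512285 = 0.795951

Answer: Delta = 0.795951


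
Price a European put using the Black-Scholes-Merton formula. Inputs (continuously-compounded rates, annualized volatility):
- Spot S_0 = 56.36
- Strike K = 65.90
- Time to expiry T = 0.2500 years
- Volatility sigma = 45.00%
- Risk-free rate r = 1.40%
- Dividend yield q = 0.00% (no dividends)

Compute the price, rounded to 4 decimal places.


Answer: Price = 11.3273

Derivation:
d1 = (ln(S/K) + (r - q + 0.5*sigma^2) * T) / (sigma * sqrt(T)) = -0.56696113
d2 = d1 - sigma * sqrt(T) = -0.79196113
exp(-rT) = 0.99650612; exp(-qT) = 1.00000000
P = K * exp(-rT) * N(-d2) - S_0 * exp(-qT) * N(-d1)
N(-d1) = 0.71462971; N(-d2) = 0.78580833
P = 65.9000 * 0.99650612 * 0.78580833 - 56.3600 * 1.00000000 * 0.71462971 = 11.3273


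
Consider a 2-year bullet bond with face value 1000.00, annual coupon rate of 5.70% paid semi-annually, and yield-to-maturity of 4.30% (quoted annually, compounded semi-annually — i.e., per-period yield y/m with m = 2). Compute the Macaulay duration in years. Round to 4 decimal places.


Answer: Macaulay duration = 1.9196 years

Derivation:
Coupon per period c = face * coupon_rate / m = 28.500000
Periods per year m = 2; per-period yield y/m = 0.021500
Number of cashflows N = 4
Cashflows (t years, CF_t, discount factor 1/(1+y/m)^(m*t), PV):
  t = 0.5000: CF_t = 28.500000, DF = 0.978953, PV = 27.900147
  t = 1.0000: CF_t = 28.500000, DF = 0.958348, PV = 27.312919
  t = 1.5000: CF_t = 28.500000, DF = 0.938177, PV = 26.738051
  t = 2.0000: CF_t = 1028.500000, DF = 0.918431, PV = 944.606244
Price P = sum_t PV_t = 1026.557361
Macaulay numerator sum_t t * PV_t:
  t * PV_t at t = 0.5000: 13.950073
  t * PV_t at t = 1.0000: 27.312919
  t * PV_t at t = 1.5000: 40.107076
  t * PV_t at t = 2.0000: 1889.212489
Macaulay duration D = (sum_t t * PV_t) / P = 1970.582558 / 1026.557361 = 1.919603


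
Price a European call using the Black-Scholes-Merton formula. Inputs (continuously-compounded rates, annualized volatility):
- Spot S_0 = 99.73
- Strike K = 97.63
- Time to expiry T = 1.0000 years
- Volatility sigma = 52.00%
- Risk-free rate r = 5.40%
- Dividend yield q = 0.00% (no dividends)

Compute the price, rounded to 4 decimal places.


d1 = (ln(S/K) + (r - q + 0.5*sigma^2) * T) / (sigma * sqrt(T)) = 0.40477252
d2 = d1 - sigma * sqrt(T) = -0.11522748
exp(-rT) = 0.94743211; exp(-qT) = 1.00000000
C = S_0 * exp(-qT) * N(d1) - K * exp(-rT) * N(d2)
N(d1) = 0.65717764; N(d2) = 0.45413241
C = 99.7300 * 1.00000000 * 0.65717764 - 97.6300 * 0.94743211 * 0.45413241 = 23.5341

Answer: Price = 23.5341


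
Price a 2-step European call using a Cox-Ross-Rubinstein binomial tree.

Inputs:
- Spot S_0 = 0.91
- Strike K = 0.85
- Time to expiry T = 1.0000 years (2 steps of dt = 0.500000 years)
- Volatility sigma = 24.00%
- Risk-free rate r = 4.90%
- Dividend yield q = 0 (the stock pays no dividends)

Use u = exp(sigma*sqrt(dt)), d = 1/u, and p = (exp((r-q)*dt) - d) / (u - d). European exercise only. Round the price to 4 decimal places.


dt = T/N = 0.500000
u = exp(sigma*sqrt(dt)) = 1.184956; d = 1/u = 0.843913
p = (exp((r-q)*dt) - d) / (u - d) = 0.530401
Discount per step: exp(-r*dt) = 0.975798
Stock lattice S(k, i) with i counting down-moves:
  k=0: S(0,0) = 0.9100
  k=1: S(1,0) = 1.0783; S(1,1) = 0.7680
  k=2: S(2,0) = 1.2777; S(2,1) = 0.9100; S(2,2) = 0.6481
Terminal payoffs V(N, i) = max(S_T - K, 0):
  V(2,0) = 0.427750; V(2,1) = 0.060000; V(2,2) = 0.000000
Backward induction: V(k, i) = exp(-r*dt) * [p * V(k+1, i) + (1-p) * V(k+1, i+1)].
  V(1,0) = exp(-r*dt) * [p*0.427750 + (1-p)*0.060000] = 0.248882
  V(1,1) = exp(-r*dt) * [p*0.060000 + (1-p)*0.000000] = 0.031054
  V(0,0) = exp(-r*dt) * [p*0.248882 + (1-p)*0.031054] = 0.143042

Answer: Price = V(0,0) = 0.1430


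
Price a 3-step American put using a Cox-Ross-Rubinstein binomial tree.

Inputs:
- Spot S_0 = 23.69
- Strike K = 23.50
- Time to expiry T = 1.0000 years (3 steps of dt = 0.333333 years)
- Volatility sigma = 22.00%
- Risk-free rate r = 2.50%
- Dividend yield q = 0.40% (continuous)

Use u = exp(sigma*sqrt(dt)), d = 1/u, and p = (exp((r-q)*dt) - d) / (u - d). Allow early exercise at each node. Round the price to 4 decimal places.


Answer: Price = V(0,0) = 1.9288

Derivation:
dt = T/N = 0.333333
u = exp(sigma*sqrt(dt)) = 1.135436; d = 1/u = 0.880719
p = (exp((r-q)*dt) - d) / (u - d) = 0.495866
Discount per step: exp(-r*dt) = 0.991701
Stock lattice S(k, i) with i counting down-moves:
  k=0: S(0,0) = 23.6900
  k=1: S(1,0) = 26.8985; S(1,1) = 20.8642
  k=2: S(2,0) = 30.5415; S(2,1) = 23.6900; S(2,2) = 18.3755
  k=3: S(3,0) = 34.6780; S(3,1) = 26.8985; S(3,2) = 20.8642; S(3,3) = 16.1837
Terminal payoffs V(N, i) = max(K - S_T, 0):
  V(3,0) = 0.000000; V(3,1) = 0.000000; V(3,2) = 2.635775; V(3,3) = 7.316344
Backward induction: V(k, i) = exp(-r*dt) * [p * V(k+1, i) + (1-p) * V(k+1, i+1)]; then take max(V_cont, immediate exercise) for American.
  V(2,0) = exp(-r*dt) * [p*0.000000 + (1-p)*0.000000] = 0.000000; exercise = 0.000000; V(2,0) = max -> 0.000000
  V(2,1) = exp(-r*dt) * [p*0.000000 + (1-p)*2.635775] = 1.317756; exercise = 0.000000; V(2,1) = max -> 1.317756
  V(2,2) = exp(-r*dt) * [p*2.635775 + (1-p)*7.316344] = 4.953953; exercise = 5.124488; V(2,2) = max -> 5.124488
  V(1,0) = exp(-r*dt) * [p*0.000000 + (1-p)*1.317756] = 0.658812; exercise = 0.000000; V(1,0) = max -> 0.658812
  V(1,1) = exp(-r*dt) * [p*1.317756 + (1-p)*5.124488] = 3.209997; exercise = 2.635775; V(1,1) = max -> 3.209997
  V(0,0) = exp(-r*dt) * [p*0.658812 + (1-p)*3.209997] = 1.928810; exercise = 0.000000; V(0,0) = max -> 1.928810


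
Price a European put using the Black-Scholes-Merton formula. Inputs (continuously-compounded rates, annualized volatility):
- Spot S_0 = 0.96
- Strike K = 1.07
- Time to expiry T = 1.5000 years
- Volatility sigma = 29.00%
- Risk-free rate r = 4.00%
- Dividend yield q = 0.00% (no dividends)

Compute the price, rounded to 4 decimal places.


Answer: Price = 0.1638

Derivation:
d1 = (ln(S/K) + (r - q + 0.5*sigma^2) * T) / (sigma * sqrt(T)) = 0.04109049
d2 = d1 - sigma * sqrt(T) = -0.31408552
exp(-rT) = 0.94176453; exp(-qT) = 1.00000000
P = K * exp(-rT) * N(-d2) - S_0 * exp(-qT) * N(-d1)
N(-d1) = 0.48361188; N(-d2) = 0.62327196
P = 1.0700 * 0.94176453 * 0.62327196 - 0.9600 * 1.00000000 * 0.48361188 = 0.1638


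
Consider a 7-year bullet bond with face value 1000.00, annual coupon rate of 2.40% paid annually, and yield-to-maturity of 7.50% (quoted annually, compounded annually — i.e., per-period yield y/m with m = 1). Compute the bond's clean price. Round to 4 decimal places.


Coupon per period c = face * coupon_rate / m = 24.000000
Periods per year m = 1; per-period yield y/m = 0.075000
Number of cashflows N = 7
Cashflows (t years, CF_t, discount factor 1/(1+y/m)^(m*t), PV):
  t = 1.0000: CF_t = 24.000000, DF = 0.930233, PV = 22.325581
  t = 2.0000: CF_t = 24.000000, DF = 0.865333, PV = 20.767983
  t = 3.0000: CF_t = 24.000000, DF = 0.804961, PV = 19.319054
  t = 4.0000: CF_t = 24.000000, DF = 0.748801, PV = 17.971213
  t = 5.0000: CF_t = 24.000000, DF = 0.696559, PV = 16.717407
  t = 6.0000: CF_t = 24.000000, DF = 0.647962, PV = 15.551076
  t = 7.0000: CF_t = 1024.000000, DF = 0.602755, PV = 617.221019
Price P = sum_t PV_t = 729.873333

Answer: Price = 729.8733


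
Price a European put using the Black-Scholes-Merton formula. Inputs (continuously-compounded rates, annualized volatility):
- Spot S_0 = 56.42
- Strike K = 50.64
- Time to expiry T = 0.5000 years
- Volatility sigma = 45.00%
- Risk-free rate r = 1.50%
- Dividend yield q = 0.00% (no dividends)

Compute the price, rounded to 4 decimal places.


Answer: Price = 4.0993

Derivation:
d1 = (ln(S/K) + (r - q + 0.5*sigma^2) * T) / (sigma * sqrt(T)) = 0.52233798
d2 = d1 - sigma * sqrt(T) = 0.20413993
exp(-rT) = 0.99252805; exp(-qT) = 1.00000000
P = K * exp(-rT) * N(-d2) - S_0 * exp(-qT) * N(-d1)
N(-d1) = 0.30071751; N(-d2) = 0.41912208
P = 50.6400 * 0.99252805 * 0.41912208 - 56.4200 * 1.00000000 * 0.30071751 = 4.0993


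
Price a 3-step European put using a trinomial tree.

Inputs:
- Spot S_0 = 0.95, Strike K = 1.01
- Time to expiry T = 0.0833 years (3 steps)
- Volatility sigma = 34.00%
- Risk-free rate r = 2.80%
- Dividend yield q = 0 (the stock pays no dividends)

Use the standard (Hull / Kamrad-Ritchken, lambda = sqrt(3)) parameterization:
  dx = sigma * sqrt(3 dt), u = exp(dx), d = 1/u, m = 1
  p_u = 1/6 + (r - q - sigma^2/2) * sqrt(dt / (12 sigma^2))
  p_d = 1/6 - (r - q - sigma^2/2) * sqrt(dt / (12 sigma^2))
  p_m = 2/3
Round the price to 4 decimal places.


dt = T/N = 0.027767; dx = sigma*sqrt(3*dt) = 0.098130
u = exp(dx) = 1.103106; d = 1/u = 0.906531
p_u = 0.162451, p_m = 0.666667, p_d = 0.170883
Discount per step: exp(-r*dt) = 0.999223
Stock lattice S(k, j) with j the centered position index:
  k=0: S(0,+0) = 0.9500
  k=1: S(1,-1) = 0.8612; S(1,+0) = 0.9500; S(1,+1) = 1.0480
  k=2: S(2,-2) = 0.7807; S(2,-1) = 0.8612; S(2,+0) = 0.9500; S(2,+1) = 1.0480; S(2,+2) = 1.1560
  k=3: S(3,-3) = 0.7077; S(3,-2) = 0.7807; S(3,-1) = 0.8612; S(3,+0) = 0.9500; S(3,+1) = 1.0480; S(3,+2) = 1.1560; S(3,+3) = 1.2752
Terminal payoffs V(N, j) = max(K - S_T, 0):
  V(3,-3) = 0.302263; V(3,-2) = 0.229291; V(3,-1) = 0.148795; V(3,+0) = 0.060000; V(3,+1) = 0.000000; V(3,+2) = 0.000000; V(3,+3) = 0.000000
Backward induction: V(k, j) = exp(-r*dt) * [p_u * V(k+1, j+1) + p_m * V(k+1, j) + p_d * V(k+1, j-1)]
  V(2,-2) = exp(-r*dt) * [p_u*0.148795 + p_m*0.229291 + p_d*0.302263] = 0.228507
  V(2,-1) = exp(-r*dt) * [p_u*0.060000 + p_m*0.148795 + p_d*0.229291] = 0.148011
  V(2,+0) = exp(-r*dt) * [p_u*0.000000 + p_m*0.060000 + p_d*0.148795] = 0.065376
  V(2,+1) = exp(-r*dt) * [p_u*0.000000 + p_m*0.000000 + p_d*0.060000] = 0.010245
  V(2,+2) = exp(-r*dt) * [p_u*0.000000 + p_m*0.000000 + p_d*0.000000] = 0.000000
  V(1,-1) = exp(-r*dt) * [p_u*0.065376 + p_m*0.148011 + p_d*0.228507] = 0.148227
  V(1,+0) = exp(-r*dt) * [p_u*0.010245 + p_m*0.065376 + p_d*0.148011] = 0.070486
  V(1,+1) = exp(-r*dt) * [p_u*0.000000 + p_m*0.010245 + p_d*0.065376] = 0.017988
  V(0,+0) = exp(-r*dt) * [p_u*0.017988 + p_m*0.070486 + p_d*0.148227] = 0.075184

Answer: Price = V(0,0) = 0.0752


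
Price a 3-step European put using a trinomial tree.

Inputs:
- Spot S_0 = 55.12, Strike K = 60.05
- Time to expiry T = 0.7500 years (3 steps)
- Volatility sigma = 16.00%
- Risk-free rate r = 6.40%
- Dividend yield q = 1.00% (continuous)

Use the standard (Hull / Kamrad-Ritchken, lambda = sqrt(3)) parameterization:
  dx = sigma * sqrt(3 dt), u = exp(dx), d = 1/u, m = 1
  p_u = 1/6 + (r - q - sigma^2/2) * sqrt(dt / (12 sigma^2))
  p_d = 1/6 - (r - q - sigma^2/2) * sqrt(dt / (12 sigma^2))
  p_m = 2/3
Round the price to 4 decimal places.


dt = T/N = 0.250000; dx = sigma*sqrt(3*dt) = 0.138564
u = exp(dx) = 1.148623; d = 1/u = 0.870607
p_u = 0.203834, p_m = 0.666667, p_d = 0.129500
Discount per step: exp(-r*dt) = 0.984127
Stock lattice S(k, j) with j the centered position index:
  k=0: S(0,+0) = 55.1200
  k=1: S(1,-1) = 47.9879; S(1,+0) = 55.1200; S(1,+1) = 63.3121
  k=2: S(2,-2) = 41.7786; S(2,-1) = 47.9879; S(2,+0) = 55.1200; S(2,+1) = 63.3121; S(2,+2) = 72.7218
  k=3: S(3,-3) = 36.3728; S(3,-2) = 41.7786; S(3,-1) = 47.9879; S(3,+0) = 55.1200; S(3,+1) = 63.3121; S(3,+2) = 72.7218; S(3,+3) = 83.5299
Terminal payoffs V(N, j) = max(K - S_T, 0):
  V(3,-3) = 23.677229; V(3,-2) = 18.271390; V(3,-1) = 12.062116; V(3,+0) = 4.930000; V(3,+1) = 0.000000; V(3,+2) = 0.000000; V(3,+3) = 0.000000
Backward induction: V(k, j) = exp(-r*dt) * [p_u * V(k+1, j+1) + p_m * V(k+1, j) + p_d * V(k+1, j-1)]
  V(2,-2) = exp(-r*dt) * [p_u*12.062116 + p_m*18.271390 + p_d*23.677229] = 17.424748
  V(2,-1) = exp(-r*dt) * [p_u*4.930000 + p_m*12.062116 + p_d*18.271390] = 11.231304
  V(2,+0) = exp(-r*dt) * [p_u*0.000000 + p_m*4.930000 + p_d*12.062116] = 4.771746
  V(2,+1) = exp(-r*dt) * [p_u*0.000000 + p_m*0.000000 + p_d*4.930000] = 0.628300
  V(2,+2) = exp(-r*dt) * [p_u*0.000000 + p_m*0.000000 + p_d*0.000000] = 0.000000
  V(1,-1) = exp(-r*dt) * [p_u*4.771746 + p_m*11.231304 + p_d*17.424748] = 10.546576
  V(1,+0) = exp(-r*dt) * [p_u*0.628300 + p_m*4.771746 + p_d*11.231304] = 4.688071
  V(1,+1) = exp(-r*dt) * [p_u*0.000000 + p_m*0.628300 + p_d*4.771746] = 1.020350
  V(0,+0) = exp(-r*dt) * [p_u*1.020350 + p_m*4.688071 + p_d*10.546576] = 4.624553

Answer: Price = V(0,0) = 4.6246


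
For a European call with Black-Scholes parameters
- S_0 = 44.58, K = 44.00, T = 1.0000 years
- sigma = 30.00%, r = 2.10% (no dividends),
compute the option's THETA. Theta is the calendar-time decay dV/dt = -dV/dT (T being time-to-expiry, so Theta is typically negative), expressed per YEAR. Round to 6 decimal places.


d1 = 0.2636523135; d2 = -0.0363476865
phi(d1) = 0.3853147276; exp(-qT) = 1.0000000000; exp(-rT) = 0.9792189646
Theta = -S*exp(-qT)*phi(d1)*sigma/(2*sqrt(T)) - r*K*exp(-rT)*N(d2) + q*S*exp(-qT)*N(d1)
N(d1) = 0.6039760780; N(d2) = 0.4855025633; sqrt(T) = 1.0000000000
Term 1 = -44.5800 * 1.0000000000 * 0.3853147276 * 0.3000 / (2 * 1.0000000000) = -2.5765995835
Term 2 = -0.0210 * 44.0000 * 0.9792189646 * 0.4855025633 = -0.4392819052
Term 3 = 0 (no dividend yield, q = 0)
Theta = -2.5765995835 + (-0.4392819052) + (0.0000000000) = -3.015881

Answer: Theta = -3.015881


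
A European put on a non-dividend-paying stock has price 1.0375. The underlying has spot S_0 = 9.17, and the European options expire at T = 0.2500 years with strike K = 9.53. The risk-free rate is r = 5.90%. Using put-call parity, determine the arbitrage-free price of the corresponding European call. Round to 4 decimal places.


Put-call parity: C - P = S_0 * exp(-qT) - K * exp(-rT).
S_0 * exp(-qT) = 9.1700 * 1.00000000 = 9.17000000
K * exp(-rT) = 9.5300 * 0.98535825 = 9.39046411
C = P + S*exp(-qT) - K*exp(-rT)
C = 1.0375 + 9.17000000 - 9.39046411 = 0.8170

Answer: Call price = 0.8170


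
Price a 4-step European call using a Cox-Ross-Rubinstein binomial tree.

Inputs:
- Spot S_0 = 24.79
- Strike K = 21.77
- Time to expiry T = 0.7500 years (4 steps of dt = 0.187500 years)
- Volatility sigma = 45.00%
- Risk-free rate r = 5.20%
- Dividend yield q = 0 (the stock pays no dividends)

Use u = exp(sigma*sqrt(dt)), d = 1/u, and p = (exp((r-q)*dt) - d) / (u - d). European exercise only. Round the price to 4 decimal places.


dt = T/N = 0.187500
u = exp(sigma*sqrt(dt)) = 1.215136; d = 1/u = 0.822953
p = (exp((r-q)*dt) - d) / (u - d) = 0.476422
Discount per step: exp(-r*dt) = 0.990297
Stock lattice S(k, i) with i counting down-moves:
  k=0: S(0,0) = 24.7900
  k=1: S(1,0) = 30.1232; S(1,1) = 20.4010
  k=2: S(2,0) = 36.6038; S(2,1) = 24.7900; S(2,2) = 16.7891
  k=3: S(3,0) = 44.4786; S(3,1) = 30.1232; S(3,2) = 20.4010; S(3,3) = 13.8166
  k=4: S(4,0) = 54.0475; S(4,1) = 36.6038; S(4,2) = 24.7900; S(4,3) = 16.7891; S(4,4) = 11.3704
Terminal payoffs V(N, i) = max(S_T - K, 0):
  V(4,0) = 32.277496; V(4,1) = 14.833790; V(4,2) = 3.020000; V(4,3) = 0.000000; V(4,4) = 0.000000
Backward induction: V(k, i) = exp(-r*dt) * [p * V(k+1, i) + (1-p) * V(k+1, i+1)].
  V(3,0) = exp(-r*dt) * [p*32.277496 + (1-p)*14.833790] = 22.919796
  V(3,1) = exp(-r*dt) * [p*14.833790 + (1-p)*3.020000] = 8.564439
  V(3,2) = exp(-r*dt) * [p*3.020000 + (1-p)*0.000000] = 1.424835
  V(3,3) = exp(-r*dt) * [p*0.000000 + (1-p)*0.000000] = 0.000000
  V(2,0) = exp(-r*dt) * [p*22.919796 + (1-p)*8.564439] = 15.254192
  V(2,1) = exp(-r*dt) * [p*8.564439 + (1-p)*1.424835] = 4.779472
  V(2,2) = exp(-r*dt) * [p*1.424835 + (1-p)*0.000000] = 0.672236
  V(1,0) = exp(-r*dt) * [p*15.254192 + (1-p)*4.779472] = 9.675067
  V(1,1) = exp(-r*dt) * [p*4.779472 + (1-p)*0.672236] = 2.603506
  V(0,0) = exp(-r*dt) * [p*9.675067 + (1-p)*2.603506] = 5.914605

Answer: Price = V(0,0) = 5.9146


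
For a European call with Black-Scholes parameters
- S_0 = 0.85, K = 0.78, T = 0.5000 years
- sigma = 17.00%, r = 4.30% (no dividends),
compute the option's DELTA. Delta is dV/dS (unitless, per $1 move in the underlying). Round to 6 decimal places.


d1 = 0.9539072611; d2 = 0.8336991083
phi(d1) = 0.2531158311; exp(-qT) = 1.0000000000; exp(-rT) = 0.9787294775
N(d1) = 0.8299347062
Delta = exp(-qT) * N(d1) = 1.0000000000 * 0.8299347062 = 0.829935

Answer: Delta = 0.829935


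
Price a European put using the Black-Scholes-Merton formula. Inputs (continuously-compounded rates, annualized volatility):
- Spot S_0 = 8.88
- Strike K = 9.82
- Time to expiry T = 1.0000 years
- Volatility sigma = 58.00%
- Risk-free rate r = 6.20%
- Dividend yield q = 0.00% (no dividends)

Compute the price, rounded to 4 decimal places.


Answer: Price = 2.2454

Derivation:
d1 = (ln(S/K) + (r - q + 0.5*sigma^2) * T) / (sigma * sqrt(T)) = 0.22341454
d2 = d1 - sigma * sqrt(T) = -0.35658546
exp(-rT) = 0.93988289; exp(-qT) = 1.00000000
P = K * exp(-rT) * N(-d2) - S_0 * exp(-qT) * N(-d1)
N(-d1) = 0.41160644; N(-d2) = 0.63929892
P = 9.8200 * 0.93988289 * 0.63929892 - 8.8800 * 1.00000000 * 0.41160644 = 2.2454


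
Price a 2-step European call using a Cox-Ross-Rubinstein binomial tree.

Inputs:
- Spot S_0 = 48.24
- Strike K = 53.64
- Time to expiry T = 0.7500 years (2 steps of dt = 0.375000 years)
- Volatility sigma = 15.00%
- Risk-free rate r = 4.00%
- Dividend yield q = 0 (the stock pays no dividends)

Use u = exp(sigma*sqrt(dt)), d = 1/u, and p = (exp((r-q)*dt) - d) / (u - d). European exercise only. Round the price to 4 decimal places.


dt = T/N = 0.375000
u = exp(sigma*sqrt(dt)) = 1.096207; d = 1/u = 0.912237
p = (exp((r-q)*dt) - d) / (u - d) = 0.559202
Discount per step: exp(-r*dt) = 0.985112
Stock lattice S(k, i) with i counting down-moves:
  k=0: S(0,0) = 48.2400
  k=1: S(1,0) = 52.8810; S(1,1) = 44.0063
  k=2: S(2,0) = 57.9685; S(2,1) = 48.2400; S(2,2) = 40.1442
Terminal payoffs V(N, i) = max(S_T - K, 0):
  V(2,0) = 4.328530; V(2,1) = 0.000000; V(2,2) = 0.000000
Backward induction: V(k, i) = exp(-r*dt) * [p * V(k+1, i) + (1-p) * V(k+1, i+1)].
  V(1,0) = exp(-r*dt) * [p*4.328530 + (1-p)*0.000000] = 2.384485
  V(1,1) = exp(-r*dt) * [p*0.000000 + (1-p)*0.000000] = 0.000000
  V(0,0) = exp(-r*dt) * [p*2.384485 + (1-p)*0.000000] = 1.313556

Answer: Price = V(0,0) = 1.3136


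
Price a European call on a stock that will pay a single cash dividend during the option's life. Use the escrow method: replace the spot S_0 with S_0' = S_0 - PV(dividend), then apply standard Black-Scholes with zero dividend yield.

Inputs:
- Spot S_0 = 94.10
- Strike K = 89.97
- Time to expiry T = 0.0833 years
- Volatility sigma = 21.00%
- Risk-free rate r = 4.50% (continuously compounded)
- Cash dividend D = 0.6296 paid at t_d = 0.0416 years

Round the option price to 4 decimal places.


Answer: Price = 4.6417

Derivation:
PV(D) = D * exp(-r * t_d) = 0.6296 * 0.99812975 = 0.62842249
S_0' = S_0 - PV(D) = 94.1000 - 0.62842249 = 93.47157751
d1 = (ln(S_0'/K) + (r + sigma^2/2)*T) / (sigma*sqrt(T)) = 0.72210263
d2 = d1 - sigma*sqrt(T) = 0.66149298
exp(-rT) = 0.99625852
N(d1) = 0.76488431; N(d2) = 0.74585189
C = S_0' * N(d1) - K * exp(-rT) * N(d2) = 93.47157751 * 0.76488431 - 89.9700 * 0.99625852 * 0.74585189 = 4.6417


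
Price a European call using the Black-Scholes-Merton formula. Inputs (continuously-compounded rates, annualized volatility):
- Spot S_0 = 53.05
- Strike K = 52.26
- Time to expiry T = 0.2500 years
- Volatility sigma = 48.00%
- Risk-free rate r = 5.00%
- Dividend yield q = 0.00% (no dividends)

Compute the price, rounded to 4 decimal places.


Answer: Price = 5.7507

Derivation:
d1 = (ln(S/K) + (r - q + 0.5*sigma^2) * T) / (sigma * sqrt(T)) = 0.23459835
d2 = d1 - sigma * sqrt(T) = -0.00540165
exp(-rT) = 0.98757780; exp(-qT) = 1.00000000
C = S_0 * exp(-qT) * N(d1) - K * exp(-rT) * N(d2)
N(d1) = 0.59273976; N(d2) = 0.49784507
C = 53.0500 * 1.00000000 * 0.59273976 - 52.2600 * 0.98757780 * 0.49784507 = 5.7507


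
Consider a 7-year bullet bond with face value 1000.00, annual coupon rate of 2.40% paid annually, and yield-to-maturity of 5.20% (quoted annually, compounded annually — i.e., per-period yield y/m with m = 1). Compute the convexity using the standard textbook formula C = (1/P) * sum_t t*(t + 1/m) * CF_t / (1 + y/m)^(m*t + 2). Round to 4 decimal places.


Answer: Convexity = 45.5820

Derivation:
Coupon per period c = face * coupon_rate / m = 24.000000
Periods per year m = 1; per-period yield y/m = 0.052000
Number of cashflows N = 7
Cashflows (t years, CF_t, discount factor 1/(1+y/m)^(m*t), PV):
  t = 1.0000: CF_t = 24.000000, DF = 0.950570, PV = 22.813688
  t = 2.0000: CF_t = 24.000000, DF = 0.903584, PV = 21.686015
  t = 3.0000: CF_t = 24.000000, DF = 0.858920, PV = 20.614083
  t = 4.0000: CF_t = 24.000000, DF = 0.816464, PV = 19.595136
  t = 5.0000: CF_t = 24.000000, DF = 0.776106, PV = 18.626555
  t = 6.0000: CF_t = 24.000000, DF = 0.737744, PV = 17.705851
  t = 7.0000: CF_t = 1024.000000, DF = 0.701277, PV = 718.108021
Price P = sum_t PV_t = 839.149350
Convexity numerator sum_t t*(t + 1/m) * CF_t / (1+y/m)^(m*t + 2):
  t = 1.0000: term = 41.228166
  t = 2.0000: term = 117.570816
  t = 3.0000: term = 223.518662
  t = 4.0000: term = 354.117018
  t = 5.0000: term = 504.919703
  t = 6.0000: term = 671.946372
  t = 7.0000: term = 36336.770446
Convexity = (1/P) * sum = 38250.071183 / 839.149350 = 45.581959


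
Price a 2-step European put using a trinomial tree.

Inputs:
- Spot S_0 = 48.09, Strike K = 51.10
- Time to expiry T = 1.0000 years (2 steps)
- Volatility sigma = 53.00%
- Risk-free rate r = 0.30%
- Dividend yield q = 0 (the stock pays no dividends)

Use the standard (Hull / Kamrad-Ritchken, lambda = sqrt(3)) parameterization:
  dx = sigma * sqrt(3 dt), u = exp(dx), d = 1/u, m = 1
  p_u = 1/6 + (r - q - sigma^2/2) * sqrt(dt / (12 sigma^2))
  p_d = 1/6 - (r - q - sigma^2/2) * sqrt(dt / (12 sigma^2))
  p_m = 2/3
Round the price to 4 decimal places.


Answer: Price = V(0,0) = 10.8915

Derivation:
dt = T/N = 0.500000; dx = sigma*sqrt(3*dt) = 0.649115
u = exp(dx) = 1.913846; d = 1/u = 0.522508
p_u = 0.113729, p_m = 0.666667, p_d = 0.219604
Discount per step: exp(-r*dt) = 0.998501
Stock lattice S(k, j) with j the centered position index:
  k=0: S(0,+0) = 48.0900
  k=1: S(1,-1) = 25.1274; S(1,+0) = 48.0900; S(1,+1) = 92.0368
  k=2: S(2,-2) = 13.1293; S(2,-1) = 25.1274; S(2,+0) = 48.0900; S(2,+1) = 92.0368; S(2,+2) = 176.1443
Terminal payoffs V(N, j) = max(K - S_T, 0):
  V(2,-2) = 37.970722; V(2,-1) = 25.972585; V(2,+0) = 3.010000; V(2,+1) = 0.000000; V(2,+2) = 0.000000
Backward induction: V(k, j) = exp(-r*dt) * [p_u * V(k+1, j+1) + p_m * V(k+1, j) + p_d * V(k+1, j-1)]
  V(1,-1) = exp(-r*dt) * [p_u*3.010000 + p_m*25.972585 + p_d*37.970722] = 25.956945
  V(1,+0) = exp(-r*dt) * [p_u*0.000000 + p_m*3.010000 + p_d*25.972585] = 7.698797
  V(1,+1) = exp(-r*dt) * [p_u*0.000000 + p_m*0.000000 + p_d*3.010000] = 0.660018
  V(0,+0) = exp(-r*dt) * [p_u*0.660018 + p_m*7.698797 + p_d*25.956945] = 10.891498


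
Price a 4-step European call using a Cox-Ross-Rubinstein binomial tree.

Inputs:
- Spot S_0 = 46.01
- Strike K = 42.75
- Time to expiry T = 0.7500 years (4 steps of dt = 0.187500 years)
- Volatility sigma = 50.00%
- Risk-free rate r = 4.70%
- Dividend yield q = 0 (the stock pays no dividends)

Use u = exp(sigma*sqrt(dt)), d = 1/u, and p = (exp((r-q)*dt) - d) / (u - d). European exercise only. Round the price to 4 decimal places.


dt = T/N = 0.187500
u = exp(sigma*sqrt(dt)) = 1.241731; d = 1/u = 0.805327
p = (exp((r-q)*dt) - d) / (u - d) = 0.466367
Discount per step: exp(-r*dt) = 0.991226
Stock lattice S(k, i) with i counting down-moves:
  k=0: S(0,0) = 46.0100
  k=1: S(1,0) = 57.1320; S(1,1) = 37.0531
  k=2: S(2,0) = 70.9426; S(2,1) = 46.0100; S(2,2) = 29.8399
  k=3: S(3,0) = 88.0917; S(3,1) = 57.1320; S(3,2) = 37.0531; S(3,3) = 24.0309
  k=4: S(4,0) = 109.3861; S(4,1) = 70.9426; S(4,2) = 46.0100; S(4,3) = 29.8399; S(4,4) = 19.3527
Terminal payoffs V(N, i) = max(S_T - K, 0):
  V(4,0) = 66.636137; V(4,1) = 28.192626; V(4,2) = 3.260000; V(4,3) = 0.000000; V(4,4) = 0.000000
Backward induction: V(k, i) = exp(-r*dt) * [p * V(k+1, i) + (1-p) * V(k+1, i+1)].
  V(3,0) = exp(-r*dt) * [p*66.636137 + (1-p)*28.192626] = 45.716735
  V(3,1) = exp(-r*dt) * [p*28.192626 + (1-p)*3.260000] = 14.757121
  V(3,2) = exp(-r*dt) * [p*3.260000 + (1-p)*0.000000] = 1.507016
  V(3,3) = exp(-r*dt) * [p*0.000000 + (1-p)*0.000000] = 0.000000
  V(2,0) = exp(-r*dt) * [p*45.716735 + (1-p)*14.757121] = 28.939494
  V(2,1) = exp(-r*dt) * [p*14.757121 + (1-p)*1.507016] = 7.618983
  V(2,2) = exp(-r*dt) * [p*1.507016 + (1-p)*0.000000] = 0.696655
  V(1,0) = exp(-r*dt) * [p*28.939494 + (1-p)*7.618983] = 17.408070
  V(1,1) = exp(-r*dt) * [p*7.618983 + (1-p)*0.696655] = 3.890560
  V(0,0) = exp(-r*dt) * [p*17.408070 + (1-p)*3.890560] = 10.105229

Answer: Price = V(0,0) = 10.1052


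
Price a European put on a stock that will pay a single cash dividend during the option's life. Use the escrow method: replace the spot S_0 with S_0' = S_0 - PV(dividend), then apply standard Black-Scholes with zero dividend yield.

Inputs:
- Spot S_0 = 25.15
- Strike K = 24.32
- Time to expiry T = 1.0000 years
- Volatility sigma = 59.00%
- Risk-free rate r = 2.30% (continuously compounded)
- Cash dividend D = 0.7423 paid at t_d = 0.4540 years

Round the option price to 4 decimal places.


Answer: Price = 5.2708

Derivation:
PV(D) = D * exp(-r * t_d) = 0.7423 * 0.98961233 = 0.73458923
S_0' = S_0 - PV(D) = 25.1500 - 0.73458923 = 24.41541077
d1 = (ln(S_0'/K) + (r + sigma^2/2)*T) / (sigma*sqrt(T)) = 0.34061943
d2 = d1 - sigma*sqrt(T) = -0.24938057
exp(-rT) = 0.97726248
N(-d1) = 0.36669505; N(-d2) = 0.59846679
P = K * exp(-rT) * N(-d2) - S_0' * N(-d1) = 24.3200 * 0.97726248 * 0.59846679 - 24.41541077 * 0.36669505 = 5.2708


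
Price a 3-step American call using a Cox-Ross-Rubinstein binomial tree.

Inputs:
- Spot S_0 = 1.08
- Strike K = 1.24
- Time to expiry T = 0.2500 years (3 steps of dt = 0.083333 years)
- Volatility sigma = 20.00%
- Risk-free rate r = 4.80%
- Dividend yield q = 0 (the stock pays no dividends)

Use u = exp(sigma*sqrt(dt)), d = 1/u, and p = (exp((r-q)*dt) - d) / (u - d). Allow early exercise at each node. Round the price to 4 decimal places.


dt = T/N = 0.083333
u = exp(sigma*sqrt(dt)) = 1.059434; d = 1/u = 0.943900
p = (exp((r-q)*dt) - d) / (u - d) = 0.520261
Discount per step: exp(-r*dt) = 0.996008
Stock lattice S(k, i) with i counting down-moves:
  k=0: S(0,0) = 1.0800
  k=1: S(1,0) = 1.1442; S(1,1) = 1.0194
  k=2: S(2,0) = 1.2122; S(2,1) = 1.0800; S(2,2) = 0.9622
  k=3: S(3,0) = 1.2842; S(3,1) = 1.1442; S(3,2) = 1.0194; S(3,3) = 0.9082
Terminal payoffs V(N, i) = max(S_T - K, 0):
  V(3,0) = 0.044239; V(3,1) = 0.000000; V(3,2) = 0.000000; V(3,3) = 0.000000
Backward induction: V(k, i) = exp(-r*dt) * [p * V(k+1, i) + (1-p) * V(k+1, i+1)]; then take max(V_cont, immediate exercise) for American.
  V(2,0) = exp(-r*dt) * [p*0.044239 + (1-p)*0.000000] = 0.022924; exercise = 0.000000; V(2,0) = max -> 0.022924
  V(2,1) = exp(-r*dt) * [p*0.000000 + (1-p)*0.000000] = 0.000000; exercise = 0.000000; V(2,1) = max -> 0.000000
  V(2,2) = exp(-r*dt) * [p*0.000000 + (1-p)*0.000000] = 0.000000; exercise = 0.000000; V(2,2) = max -> 0.000000
  V(1,0) = exp(-r*dt) * [p*0.022924 + (1-p)*0.000000] = 0.011879; exercise = 0.000000; V(1,0) = max -> 0.011879
  V(1,1) = exp(-r*dt) * [p*0.000000 + (1-p)*0.000000] = 0.000000; exercise = 0.000000; V(1,1) = max -> 0.000000
  V(0,0) = exp(-r*dt) * [p*0.011879 + (1-p)*0.000000] = 0.006155; exercise = 0.000000; V(0,0) = max -> 0.006155

Answer: Price = V(0,0) = 0.0062


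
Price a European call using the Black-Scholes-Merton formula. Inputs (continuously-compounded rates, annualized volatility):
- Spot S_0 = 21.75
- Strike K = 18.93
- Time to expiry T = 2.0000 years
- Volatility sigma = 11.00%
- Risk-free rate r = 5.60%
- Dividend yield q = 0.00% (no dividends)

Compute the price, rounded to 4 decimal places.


Answer: Price = 4.8929

Derivation:
d1 = (ln(S/K) + (r - q + 0.5*sigma^2) * T) / (sigma * sqrt(T)) = 1.69040814
d2 = d1 - sigma * sqrt(T) = 1.53484464
exp(-rT) = 0.89404426; exp(-qT) = 1.00000000
C = S_0 * exp(-qT) * N(d1) - K * exp(-rT) * N(d2)
N(d1) = 0.95452505; N(d2) = 0.93758900
C = 21.7500 * 1.00000000 * 0.95452505 - 18.9300 * 0.89404426 * 0.93758900 = 4.8929


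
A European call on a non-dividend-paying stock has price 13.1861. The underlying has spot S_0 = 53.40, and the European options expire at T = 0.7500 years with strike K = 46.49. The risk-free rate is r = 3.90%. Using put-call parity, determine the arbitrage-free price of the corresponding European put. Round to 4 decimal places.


Put-call parity: C - P = S_0 * exp(-qT) - K * exp(-rT).
S_0 * exp(-qT) = 53.4000 * 1.00000000 = 53.40000000
K * exp(-rT) = 46.4900 * 0.97117364 = 45.14986256
P = C - S*exp(-qT) + K*exp(-rT)
P = 13.1861 - 53.40000000 + 45.14986256 = 4.9360

Answer: Put price = 4.9360


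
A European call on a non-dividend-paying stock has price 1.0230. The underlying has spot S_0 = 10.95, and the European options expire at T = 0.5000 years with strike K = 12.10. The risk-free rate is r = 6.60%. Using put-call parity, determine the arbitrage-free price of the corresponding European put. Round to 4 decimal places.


Put-call parity: C - P = S_0 * exp(-qT) - K * exp(-rT).
S_0 * exp(-qT) = 10.9500 * 1.00000000 = 10.95000000
K * exp(-rT) = 12.1000 * 0.96753856 = 11.70721657
P = C - S*exp(-qT) + K*exp(-rT)
P = 1.0230 - 10.95000000 + 11.70721657 = 1.7802

Answer: Put price = 1.7802


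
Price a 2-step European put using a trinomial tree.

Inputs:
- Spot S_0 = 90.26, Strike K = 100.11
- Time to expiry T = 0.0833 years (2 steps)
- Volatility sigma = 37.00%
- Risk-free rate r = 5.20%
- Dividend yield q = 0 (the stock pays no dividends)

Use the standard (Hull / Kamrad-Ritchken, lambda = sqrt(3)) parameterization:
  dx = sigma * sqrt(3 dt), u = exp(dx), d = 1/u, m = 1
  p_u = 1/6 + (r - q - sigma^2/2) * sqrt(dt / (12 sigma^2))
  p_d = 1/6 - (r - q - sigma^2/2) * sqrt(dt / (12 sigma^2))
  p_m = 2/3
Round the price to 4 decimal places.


dt = T/N = 0.041650; dx = sigma*sqrt(3*dt) = 0.130789
u = exp(dx) = 1.139727; d = 1/u = 0.877403
p_u = 0.164047, p_m = 0.666667, p_d = 0.169286
Discount per step: exp(-r*dt) = 0.997837
Stock lattice S(k, j) with j the centered position index:
  k=0: S(0,+0) = 90.2600
  k=1: S(1,-1) = 79.1944; S(1,+0) = 90.2600; S(1,+1) = 102.8717
  k=2: S(2,-2) = 69.4854; S(2,-1) = 79.1944; S(2,+0) = 90.2600; S(2,+1) = 102.8717; S(2,+2) = 117.2457
Terminal payoffs V(N, j) = max(K - S_T, 0):
  V(2,-2) = 30.624561; V(2,-1) = 20.915583; V(2,+0) = 9.850000; V(2,+1) = 0.000000; V(2,+2) = 0.000000
Backward induction: V(k, j) = exp(-r*dt) * [p_u * V(k+1, j+1) + p_m * V(k+1, j) + p_d * V(k+1, j-1)]
  V(1,-1) = exp(-r*dt) * [p_u*9.850000 + p_m*20.915583 + p_d*30.624561] = 20.699018
  V(1,+0) = exp(-r*dt) * [p_u*0.000000 + p_m*9.850000 + p_d*20.915583] = 10.085514
  V(1,+1) = exp(-r*dt) * [p_u*0.000000 + p_m*0.000000 + p_d*9.850000] = 1.663859
  V(0,+0) = exp(-r*dt) * [p_u*1.663859 + p_m*10.085514 + p_d*20.699018] = 10.477963

Answer: Price = V(0,0) = 10.4780


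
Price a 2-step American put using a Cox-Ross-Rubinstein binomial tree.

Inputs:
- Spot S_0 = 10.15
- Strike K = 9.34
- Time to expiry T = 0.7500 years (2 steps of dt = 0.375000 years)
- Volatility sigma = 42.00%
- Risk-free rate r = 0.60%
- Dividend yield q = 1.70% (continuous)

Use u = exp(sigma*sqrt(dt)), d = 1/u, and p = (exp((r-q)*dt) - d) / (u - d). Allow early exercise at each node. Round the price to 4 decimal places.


Answer: Price = V(0,0) = 1.0651

Derivation:
dt = T/N = 0.375000
u = exp(sigma*sqrt(dt)) = 1.293299; d = 1/u = 0.773216
p = (exp((r-q)*dt) - d) / (u - d) = 0.428138
Discount per step: exp(-r*dt) = 0.997753
Stock lattice S(k, i) with i counting down-moves:
  k=0: S(0,0) = 10.1500
  k=1: S(1,0) = 13.1270; S(1,1) = 7.8481
  k=2: S(2,0) = 16.9771; S(2,1) = 10.1500; S(2,2) = 6.0683
Terminal payoffs V(N, i) = max(K - S_T, 0):
  V(2,0) = 0.000000; V(2,1) = 0.000000; V(2,2) = 3.271686
Backward induction: V(k, i) = exp(-r*dt) * [p * V(k+1, i) + (1-p) * V(k+1, i+1)]; then take max(V_cont, immediate exercise) for American.
  V(1,0) = exp(-r*dt) * [p*0.000000 + (1-p)*0.000000] = 0.000000; exercise = 0.000000; V(1,0) = max -> 0.000000
  V(1,1) = exp(-r*dt) * [p*0.000000 + (1-p)*3.271686] = 1.866748; exercise = 1.491854; V(1,1) = max -> 1.866748
  V(0,0) = exp(-r*dt) * [p*0.000000 + (1-p)*1.866748] = 1.065123; exercise = 0.000000; V(0,0) = max -> 1.065123


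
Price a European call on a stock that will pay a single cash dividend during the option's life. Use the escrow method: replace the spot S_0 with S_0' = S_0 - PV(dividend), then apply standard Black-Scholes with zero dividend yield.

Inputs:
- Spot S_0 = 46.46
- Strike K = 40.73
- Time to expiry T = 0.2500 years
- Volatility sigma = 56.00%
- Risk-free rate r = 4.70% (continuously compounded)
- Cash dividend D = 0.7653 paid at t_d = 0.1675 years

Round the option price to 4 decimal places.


PV(D) = D * exp(-r * t_d) = 0.7653 * 0.99215841 = 0.75929883
S_0' = S_0 - PV(D) = 46.4600 - 0.75929883 = 45.70070117
d1 = (ln(S_0'/K) + (r + sigma^2/2)*T) / (sigma*sqrt(T)) = 0.59320971
d2 = d1 - sigma*sqrt(T) = 0.31320971
exp(-rT) = 0.98831876
N(d1) = 0.72347959; N(d2) = 0.62293933
C = S_0' * N(d1) - K * exp(-rT) * N(d2) = 45.70070117 * 0.72347959 - 40.7300 * 0.98831876 * 0.62293933 = 7.9876

Answer: Price = 7.9876


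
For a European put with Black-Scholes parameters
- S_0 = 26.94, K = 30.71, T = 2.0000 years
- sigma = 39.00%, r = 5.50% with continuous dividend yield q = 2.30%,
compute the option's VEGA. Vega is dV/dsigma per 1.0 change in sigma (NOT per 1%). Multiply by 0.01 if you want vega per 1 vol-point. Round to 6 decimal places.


d1 = 0.1543375437; d2 = -0.3972057456
phi(d1) = 0.3942190452; exp(-qT) = 0.9550419622; exp(-rT) = 0.8958341353
Vega = S * exp(-qT) * phi(d1) * sqrt(T) = 26.9400 * 0.9550419622 * 0.3942190452 * 1.4142135624 = 14.344078

Answer: Vega = 14.344078


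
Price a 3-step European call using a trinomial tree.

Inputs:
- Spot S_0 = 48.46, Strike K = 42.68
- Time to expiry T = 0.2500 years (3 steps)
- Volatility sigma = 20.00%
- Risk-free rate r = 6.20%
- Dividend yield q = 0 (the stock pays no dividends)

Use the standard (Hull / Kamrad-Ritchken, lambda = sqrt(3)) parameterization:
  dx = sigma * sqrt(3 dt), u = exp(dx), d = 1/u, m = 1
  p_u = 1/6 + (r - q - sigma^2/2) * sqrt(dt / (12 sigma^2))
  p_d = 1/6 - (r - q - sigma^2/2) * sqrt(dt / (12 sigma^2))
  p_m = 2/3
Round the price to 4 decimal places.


dt = T/N = 0.083333; dx = sigma*sqrt(3*dt) = 0.100000
u = exp(dx) = 1.105171; d = 1/u = 0.904837
p_u = 0.184167, p_m = 0.666667, p_d = 0.149167
Discount per step: exp(-r*dt) = 0.994847
Stock lattice S(k, j) with j the centered position index:
  k=0: S(0,+0) = 48.4600
  k=1: S(1,-1) = 43.8484; S(1,+0) = 48.4600; S(1,+1) = 53.5566
  k=2: S(2,-2) = 39.6757; S(2,-1) = 43.8484; S(2,+0) = 48.4600; S(2,+1) = 53.5566; S(2,+2) = 59.1892
  k=3: S(3,-3) = 35.9001; S(3,-2) = 39.6757; S(3,-1) = 43.8484; S(3,+0) = 48.4600; S(3,+1) = 53.5566; S(3,+2) = 59.1892; S(3,+3) = 65.4142
Terminal payoffs V(N, j) = max(S_T - K, 0):
  V(3,-3) = 0.000000; V(3,-2) = 0.000000; V(3,-1) = 1.168421; V(3,+0) = 5.780000; V(3,+1) = 10.876583; V(3,+2) = 16.509178; V(3,+3) = 22.734158
Backward induction: V(k, j) = exp(-r*dt) * [p_u * V(k+1, j+1) + p_m * V(k+1, j) + p_d * V(k+1, j-1)]
  V(2,-2) = exp(-r*dt) * [p_u*1.168421 + p_m*0.000000 + p_d*0.000000] = 0.214075
  V(2,-1) = exp(-r*dt) * [p_u*5.780000 + p_m*1.168421 + p_d*0.000000] = 1.833931
  V(2,+0) = exp(-r*dt) * [p_u*10.876583 + p_m*5.780000 + p_d*1.168421] = 5.999648
  V(2,+1) = exp(-r*dt) * [p_u*16.509178 + p_m*10.876583 + p_d*5.780000] = 11.096200
  V(2,+2) = exp(-r*dt) * [p_u*22.734158 + p_m*16.509178 + p_d*10.876583] = 16.728760
  V(1,-1) = exp(-r*dt) * [p_u*5.999648 + p_m*1.833931 + p_d*0.214075] = 2.347330
  V(1,+0) = exp(-r*dt) * [p_u*11.096200 + p_m*5.999648 + p_d*1.833931] = 6.284324
  V(1,+1) = exp(-r*dt) * [p_u*16.728760 + p_m*11.096200 + p_d*5.999648] = 11.314684
  V(0,+0) = exp(-r*dt) * [p_u*11.314684 + p_m*6.284324 + p_d*2.347330] = 6.589347

Answer: Price = V(0,0) = 6.5893


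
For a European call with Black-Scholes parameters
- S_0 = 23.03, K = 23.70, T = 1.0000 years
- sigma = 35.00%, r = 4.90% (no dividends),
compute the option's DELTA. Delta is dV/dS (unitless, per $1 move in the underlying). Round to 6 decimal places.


Answer: Delta = 0.592144

Derivation:
d1 = 0.2330647591; d2 = -0.1169352409
phi(d1) = 0.3882529867; exp(-qT) = 1.0000000000; exp(-rT) = 0.9521811297
N(d1) = 0.5921444402
Delta = exp(-qT) * N(d1) = 1.0000000000 * 0.5921444402 = 0.592144


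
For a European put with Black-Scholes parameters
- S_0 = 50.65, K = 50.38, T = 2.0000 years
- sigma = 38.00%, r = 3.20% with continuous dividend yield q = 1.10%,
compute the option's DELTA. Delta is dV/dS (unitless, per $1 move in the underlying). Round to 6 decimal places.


Answer: Delta = -0.352774

Derivation:
d1 = 0.3568004245; d2 = -0.1806007292
phi(d1) = 0.3743396253; exp(-qT) = 0.9782402351; exp(-rT) = 0.9380049995
N(-d1) = 0.3606206092
Delta = -exp(-qT) * N(-d1) = -0.9782402351 * 0.3606206092 = -0.352774


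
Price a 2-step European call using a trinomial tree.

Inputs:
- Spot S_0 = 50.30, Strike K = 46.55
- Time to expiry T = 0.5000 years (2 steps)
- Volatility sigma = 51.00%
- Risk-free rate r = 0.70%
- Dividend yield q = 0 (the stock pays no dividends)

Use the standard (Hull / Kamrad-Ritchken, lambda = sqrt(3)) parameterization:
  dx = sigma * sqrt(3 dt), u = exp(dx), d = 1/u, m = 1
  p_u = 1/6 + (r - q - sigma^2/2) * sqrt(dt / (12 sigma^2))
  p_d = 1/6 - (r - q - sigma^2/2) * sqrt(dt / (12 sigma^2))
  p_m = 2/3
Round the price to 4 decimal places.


dt = T/N = 0.250000; dx = sigma*sqrt(3*dt) = 0.441673
u = exp(dx) = 1.555307; d = 1/u = 0.642960
p_u = 0.131842, p_m = 0.666667, p_d = 0.201492
Discount per step: exp(-r*dt) = 0.998252
Stock lattice S(k, j) with j the centered position index:
  k=0: S(0,+0) = 50.3000
  k=1: S(1,-1) = 32.3409; S(1,+0) = 50.3000; S(1,+1) = 78.2319
  k=2: S(2,-2) = 20.7939; S(2,-1) = 32.3409; S(2,+0) = 50.3000; S(2,+1) = 78.2319; S(2,+2) = 121.6747
Terminal payoffs V(N, j) = max(S_T - K, 0):
  V(2,-2) = 0.000000; V(2,-1) = 0.000000; V(2,+0) = 3.750000; V(2,+1) = 31.681942; V(2,+2) = 75.124688
Backward induction: V(k, j) = exp(-r*dt) * [p_u * V(k+1, j+1) + p_m * V(k+1, j) + p_d * V(k+1, j-1)]
  V(1,-1) = exp(-r*dt) * [p_u*3.750000 + p_m*0.000000 + p_d*0.000000] = 0.493542
  V(1,+0) = exp(-r*dt) * [p_u*31.681942 + p_m*3.750000 + p_d*0.000000] = 6.665326
  V(1,+1) = exp(-r*dt) * [p_u*75.124688 + p_m*31.681942 + p_d*3.750000] = 31.725885
  V(0,+0) = exp(-r*dt) * [p_u*31.725885 + p_m*6.665326 + p_d*0.493542] = 8.710533

Answer: Price = V(0,0) = 8.7105


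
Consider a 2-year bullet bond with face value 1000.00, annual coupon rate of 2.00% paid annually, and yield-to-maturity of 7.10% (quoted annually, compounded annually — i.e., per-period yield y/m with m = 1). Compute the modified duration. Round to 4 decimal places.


Answer: Modified duration = 1.8482

Derivation:
Coupon per period c = face * coupon_rate / m = 20.000000
Periods per year m = 1; per-period yield y/m = 0.071000
Number of cashflows N = 2
Cashflows (t years, CF_t, discount factor 1/(1+y/m)^(m*t), PV):
  t = 1.0000: CF_t = 20.000000, DF = 0.933707, PV = 18.674136
  t = 2.0000: CF_t = 1020.000000, DF = 0.871808, PV = 889.244587
Price P = sum_t PV_t = 907.918723
First compute Macaulay numerator sum_t t * PV_t:
  t * PV_t at t = 1.0000: 18.674136
  t * PV_t at t = 2.0000: 1778.489173
Macaulay duration D = 1797.163310 / 907.918723 = 1.979432
Modified duration = D / (1 + y/m) = 1.979432 / (1 + 0.071000) = 1.848209
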